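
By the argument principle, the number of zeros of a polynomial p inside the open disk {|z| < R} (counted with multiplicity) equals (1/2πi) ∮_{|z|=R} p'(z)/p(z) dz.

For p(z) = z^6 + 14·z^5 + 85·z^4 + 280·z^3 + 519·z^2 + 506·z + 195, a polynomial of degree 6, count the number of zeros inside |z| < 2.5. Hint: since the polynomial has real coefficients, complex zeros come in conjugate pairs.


The zeros of p are: -3, -1, (-3 + 2i), (-3 - 2i), (-2 + 1i), (-2 - 1i).
Their magnitudes are: 3, 1, 3.606, 3.606, 2.236, 2.236.
Zeros with |z| < R = 2.5: -1, (-2 + 1i), (-2 - 1i).
Count = 3.
By the argument principle, (1/2πi) ∮_{|z|=R} p'(z)/p(z) dz equals exactly this count.

Number of zeros inside |z| < 2.5: 3.


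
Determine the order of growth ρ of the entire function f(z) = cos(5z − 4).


cos(w) is a linear combination of e^{iw} and e^{−iw} (or e^w, e^{−w} in the hyperbolic case), so |cos(w)| ≤ e^{|w|}. With w = 5z − 4, |w| ≤ 5|z| + 4 = 5r + 4 on |z| = r, giving M(r) ≤ e^{5r + 4}, so ρ ≤ 1. On a suitable ray (z = it for sin/cos; z = t for sinh/cosh, t real → ∞), |cos(5z − 4)| grows like e^{5|t|}/2, so ρ ≥ 1. Hence ρ = 1.
Therefore ρ = 1.

Order ρ = 1.


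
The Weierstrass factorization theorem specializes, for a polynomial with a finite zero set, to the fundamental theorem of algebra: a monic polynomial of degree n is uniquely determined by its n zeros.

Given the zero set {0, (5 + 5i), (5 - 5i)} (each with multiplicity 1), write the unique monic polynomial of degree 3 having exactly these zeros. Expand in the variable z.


The polynomial is p(z) = ∏_{α ∈ S} (z − α), where S = {0, (5 + 5i), (5 - 5i)}.
Expanding the product yields: p(z) = z^3 -10·z^2 + 50·z.
Note conjugate pairs combine to real quadratics: (z − (5+5i))(z − (5−5i)) = z² − 10z + 50.
The resulting polynomial has degree 3 and real coefficients as required.

p(z) = z^3 -10·z^2 + 50·z.


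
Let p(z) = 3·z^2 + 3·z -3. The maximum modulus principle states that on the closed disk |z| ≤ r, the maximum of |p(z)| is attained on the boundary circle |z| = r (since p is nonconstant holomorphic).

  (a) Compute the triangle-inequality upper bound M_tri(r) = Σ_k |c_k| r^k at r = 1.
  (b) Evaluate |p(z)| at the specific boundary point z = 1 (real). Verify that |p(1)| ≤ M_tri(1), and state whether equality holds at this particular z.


Coefficients: c_0 = -3, c_1 = 3, c_2 = 3. Radius r = 1.
Part (a). Triangle bound: M_tri(r) = Σ_k |c_k| r^k
  = |-3|·1^0 + |3|·1^1 + |3|·1^2
  = 3 + 3 + 3 = 9.
This bounds M(r) := max_{|z|=r} |p(z)| from above; equality holds iff all terms c_k z^k can be made to align in phase at a single z on |z|=r.
Part (b). At z = 1 (real, on the circle |z| = r):
  p(1) = (-3)·1^0 + (3)·1^1 + (3)·1^2 = 3.
  |p(1)| = 3.
Check: |p(1)| = 3 ≤ 9 = M_tri(1). ✓ Equality does not hold at z = 1 (the coefficients have mixed signs, so the terms do not all align in phase there).

M_tri(1) = 9; |p(1)| = 3; equality at z=1: no.


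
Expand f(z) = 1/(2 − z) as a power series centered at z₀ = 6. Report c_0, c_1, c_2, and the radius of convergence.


Let w = z − z₀, so z = z₀ + w.
Then 2 − z = 2 − (z₀ + w) = (2 − z₀) − w = -4 − w.
f(z) = 1/(-4 − w) = (1/(-4)) · 1/(1 − w/(-4)) = Σ_{n≥0} w^n / (-4)^(n+1).
So c_n = 1/(-4)^(n+1):
  c_0 = 1/(-4)^1 = -1/4.
  c_1 = 1/(-4)^2 = 1/16.
  c_2 = 1/(-4)^3 = -1/64.
The series is valid for |w/d| < 1, i.e. |z − z₀| < |d|.
Radius of convergence: R = |2 − z₀| = |-4| = 4 (distance from z₀ to the singularity z = 2).

c_0 = -1/4, c_1 = 1/16, c_2 = -1/64; R = 4.


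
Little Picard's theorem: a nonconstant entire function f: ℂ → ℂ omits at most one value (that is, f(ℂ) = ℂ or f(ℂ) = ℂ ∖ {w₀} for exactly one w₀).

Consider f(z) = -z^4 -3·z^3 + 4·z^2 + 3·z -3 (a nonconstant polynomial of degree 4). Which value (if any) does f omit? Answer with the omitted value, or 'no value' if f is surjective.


Little Picard bounds the complement of f(ℂ) to at most one point.
For every w ∈ ℂ, the equation p(z) − w = 0 is a nonconstant polynomial in z and hence has at least one root by the fundamental theorem of algebra. So p is surjective onto ℂ, omitting no value.

Omitted value: no value.


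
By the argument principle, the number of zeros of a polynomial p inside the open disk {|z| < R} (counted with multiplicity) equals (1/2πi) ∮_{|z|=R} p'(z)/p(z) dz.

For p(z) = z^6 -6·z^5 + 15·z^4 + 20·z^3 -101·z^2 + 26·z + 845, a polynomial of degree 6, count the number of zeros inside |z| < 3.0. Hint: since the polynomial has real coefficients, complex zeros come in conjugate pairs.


The zeros of p are: (3 + 2i), (3 - 2i), (2 + 3i), (2 - 3i), (-2 + 1i), (-2 - 1i).
Their magnitudes are: 3.606, 3.606, 3.606, 3.606, 2.236, 2.236.
Zeros with |z| < R = 3.0: (-2 + 1i), (-2 - 1i).
Count = 2.
By the argument principle, (1/2πi) ∮_{|z|=R} p'(z)/p(z) dz equals exactly this count.

Number of zeros inside |z| < 3.0: 2.


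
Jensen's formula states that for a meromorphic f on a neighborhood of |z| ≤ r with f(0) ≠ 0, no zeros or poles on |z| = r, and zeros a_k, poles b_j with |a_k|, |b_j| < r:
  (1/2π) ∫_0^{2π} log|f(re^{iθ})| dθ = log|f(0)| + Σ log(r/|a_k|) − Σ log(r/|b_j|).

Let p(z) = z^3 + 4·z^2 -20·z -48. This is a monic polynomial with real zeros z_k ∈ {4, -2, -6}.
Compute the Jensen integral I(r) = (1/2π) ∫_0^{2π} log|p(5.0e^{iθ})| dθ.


Zeros: -6, -2, 4; r = 5.0.
Inside |z| < r: -2, 4. Outside (|z| ≥ r): -6.
p(0) = -48, so log|p(0)| = log(48) = 3.8712.
Apply Jensen: I(r) = log|p(0)| + Σ_k log(r/|z_k|), summed over zeros inside |z| < r.
  log(r/|z_k|) for z_k = 4: log(5.0/4) = 0.2231
  log(r/|z_k|) for z_k = -2: log(5.0/2) = 0.9163
  Outside zeros (-6) contribute nothing to the Jensen sum.
Sum over inside zeros: 1.1394.
I(r) = log|p(0)| + (inside sum) = 3.8712 + 1.1394 = 5.0106.
Note: since some zeros are outside |z| ≤ r, the simplified n·log(r) form does NOT apply — only the inside zeros contribute.

I(r) ≈ 5.0106.


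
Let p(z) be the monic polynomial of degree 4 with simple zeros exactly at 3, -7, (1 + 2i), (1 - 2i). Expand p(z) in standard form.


The polynomial is p(z) = ∏_{α ∈ S} (z − α), where S = {3, -7, (1 + 2i), (1 - 2i)}.
Expanding the product yields: p(z) = z^4 + 2·z^3 -24·z^2 + 62·z -105.
Note conjugate pairs combine to real quadratics: (z − (1+2i))(z − (1−2i)) = z² − 2z + 5.
The resulting polynomial has degree 4 and real coefficients as required.

p(z) = z^4 + 2·z^3 -24·z^2 + 62·z -105.


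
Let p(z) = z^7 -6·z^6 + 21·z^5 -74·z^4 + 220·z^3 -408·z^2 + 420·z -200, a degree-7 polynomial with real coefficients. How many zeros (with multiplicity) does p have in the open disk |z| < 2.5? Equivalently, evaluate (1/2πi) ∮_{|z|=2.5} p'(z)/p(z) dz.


The zeros of p are: (2 + 1i), (2 - 1i), (-1 + 3i), (-1 - 3i), (1 + 1i), (1 - 1i), 2.
Their magnitudes are: 2.236, 2.236, 3.162, 3.162, 1.414, 1.414, 2.
Zeros with |z| < R = 2.5: (2 + 1i), (2 - 1i), (1 + 1i), (1 - 1i), 2.
Count = 5.
By the argument principle, (1/2πi) ∮_{|z|=R} p'(z)/p(z) dz equals exactly this count.

Number of zeros inside |z| < 2.5: 5.


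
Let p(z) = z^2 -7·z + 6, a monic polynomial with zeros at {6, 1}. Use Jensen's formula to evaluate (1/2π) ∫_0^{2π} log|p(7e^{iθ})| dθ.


Zeros: 1, 6; r = 7.
Inside |z| < r: 1, 6. Outside (|z| ≥ r): ∅.
p(0) = 6, so log|p(0)| = log(6) = 1.7918.
Apply Jensen: I(r) = log|p(0)| + Σ_k log(r/|z_k|), summed over zeros inside |z| < r.
  log(r/|z_k|) for z_k = 6: log(7/6) = 0.1542
  log(r/|z_k|) for z_k = 1: log(7/1) = 1.9459
Sum over inside zeros: 2.1001.
I(r) = log|p(0)| + (inside sum) = 1.7918 + 2.1001 = 3.8918.
Closed form (all zeros inside, monic): I(r) = n·log(r) = 2·log(7) = 3.8918. ✓

I(r) ≈ 3.8918.


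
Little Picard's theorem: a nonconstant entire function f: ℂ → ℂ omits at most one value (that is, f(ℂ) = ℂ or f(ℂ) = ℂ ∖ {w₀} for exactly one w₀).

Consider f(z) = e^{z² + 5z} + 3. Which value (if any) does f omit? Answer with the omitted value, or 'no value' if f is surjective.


Little Picard bounds the complement of f(ℂ) to at most one point.
The exponent g(z) = z² + 5z is a nonconstant polynomial, hence surjective onto ℂ. So e^{g(z)} takes every value in {e^w : w ∈ ℂ} = ℂ ∖ {0}. Adding 3 shifts the range to ℂ ∖ {3}. f omits exactly 3.

Omitted value: 3.


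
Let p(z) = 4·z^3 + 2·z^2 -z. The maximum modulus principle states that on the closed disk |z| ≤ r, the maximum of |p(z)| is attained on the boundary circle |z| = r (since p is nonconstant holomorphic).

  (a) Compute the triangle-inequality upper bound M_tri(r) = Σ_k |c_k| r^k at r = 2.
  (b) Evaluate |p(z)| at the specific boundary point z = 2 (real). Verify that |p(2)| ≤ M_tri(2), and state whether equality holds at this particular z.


Coefficients: c_0 = 0, c_1 = -1, c_2 = 2, c_3 = 4. Radius r = 2.
Part (a). Triangle bound: M_tri(r) = Σ_k |c_k| r^k
  = |0|·2^0 + |-1|·2^1 + |2|·2^2 + |4|·2^3
  = 0 + 2 + 8 + 32 = 42.
This bounds M(r) := max_{|z|=r} |p(z)| from above; equality holds iff all terms c_k z^k can be made to align in phase at a single z on |z|=r.
Part (b). At z = 2 (real, on the circle |z| = r):
  p(2) = (0)·2^0 + (-1)·2^1 + (2)·2^2 + (4)·2^3 = 38.
  |p(2)| = 38.
Check: |p(2)| = 38 ≤ 42 = M_tri(2). ✓ Equality does not hold at z = 2 (the coefficients have mixed signs, so the terms do not all align in phase there).

M_tri(2) = 42; |p(2)| = 38; equality at z=2: no.


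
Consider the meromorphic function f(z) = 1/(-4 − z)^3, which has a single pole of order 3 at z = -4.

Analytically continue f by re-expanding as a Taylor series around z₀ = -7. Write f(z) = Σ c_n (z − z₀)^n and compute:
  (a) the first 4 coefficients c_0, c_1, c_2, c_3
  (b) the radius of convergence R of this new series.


Let w = z − z₀, so z = z₀ + w.
Then -4 − z = -4 − (z₀ + w) = (-4 − z₀) − w = 3 − w.
f(z) = 1/(3 − w)^3 = (1/(3)^3) · (1 − w/(3))^{−3}.
By the binomial series (1−u)^{−3} = Σ_{n≥0} C(n+2, 2) u^n for |u|<1, with u = w/(3):
  c_n = C(n+2, 2) / (3)^(n+3).
  c_0 = 1/(3)^3 = 1/27.
  c_1 = 3/(3)^4 = 1/27.
  c_2 = 6/(3)^5 = 2/81.
  c_3 = 10/(3)^6 = 10/729.
The series is valid for |w/d| < 1, i.e. |z − z₀| < |d|.
Radius of convergence: R = |-4 − z₀| = |3| = 3 (distance from z₀ to the singularity z = -4).

c_0 = 1/27, c_1 = 1/27, c_2 = 2/81, c_3 = 10/729; R = 3.


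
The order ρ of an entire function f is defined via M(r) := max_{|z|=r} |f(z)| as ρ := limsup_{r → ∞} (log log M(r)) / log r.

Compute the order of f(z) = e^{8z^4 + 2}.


|e^{8z^4 + 2}| = e^{Re(8·z^4) + 2} ≤ e^{8|z|^4 + 2} = e^{8r^4 + 2} on |z| = r, so ρ ≤ 4. Choosing z on |z|=r so that 8·z^4 is real positive (always possible by picking arg z appropriately) gives |f(z)| = e^{8r^4 + 2}, matching the bound. The additive constant 2 does not affect log log M(r) ~ 4·log r. Hence ρ = 4.
Therefore ρ = 4.

Order ρ = 4.


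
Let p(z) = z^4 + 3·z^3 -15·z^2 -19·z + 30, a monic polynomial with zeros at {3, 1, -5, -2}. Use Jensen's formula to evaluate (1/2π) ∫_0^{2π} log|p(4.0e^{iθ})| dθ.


Zeros: -5, -2, 1, 3; r = 4.0.
Inside |z| < r: -2, 1, 3. Outside (|z| ≥ r): -5.
p(0) = 30, so log|p(0)| = log(30) = 3.4012.
Apply Jensen: I(r) = log|p(0)| + Σ_k log(r/|z_k|), summed over zeros inside |z| < r.
  log(r/|z_k|) for z_k = 3: log(4.0/3) = 0.2877
  log(r/|z_k|) for z_k = 1: log(4.0/1) = 1.3863
  log(r/|z_k|) for z_k = -2: log(4.0/2) = 0.6931
  Outside zeros (-5) contribute nothing to the Jensen sum.
Sum over inside zeros: 2.3671.
I(r) = log|p(0)| + (inside sum) = 3.4012 + 2.3671 = 5.7683.
Note: since some zeros are outside |z| ≤ r, the simplified n·log(r) form does NOT apply — only the inside zeros contribute.

I(r) ≈ 5.7683.


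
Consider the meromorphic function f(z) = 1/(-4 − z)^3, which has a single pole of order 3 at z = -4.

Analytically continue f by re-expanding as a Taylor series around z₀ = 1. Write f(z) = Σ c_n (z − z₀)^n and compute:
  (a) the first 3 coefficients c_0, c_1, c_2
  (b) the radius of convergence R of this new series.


Let w = z − z₀, so z = z₀ + w.
Then -4 − z = -4 − (z₀ + w) = (-4 − z₀) − w = -5 − w.
f(z) = 1/(-5 − w)^3 = (1/(-5)^3) · (1 − w/(-5))^{−3}.
By the binomial series (1−u)^{−3} = Σ_{n≥0} C(n+2, 2) u^n for |u|<1, with u = w/(-5):
  c_n = C(n+2, 2) / (-5)^(n+3).
  c_0 = 1/(-5)^3 = -1/125.
  c_1 = 3/(-5)^4 = 3/625.
  c_2 = 6/(-5)^5 = -6/3125.
The series is valid for |w/d| < 1, i.e. |z − z₀| < |d|.
Radius of convergence: R = |-4 − z₀| = |-5| = 5 (distance from z₀ to the singularity z = -4).

c_0 = -1/125, c_1 = 3/625, c_2 = -6/3125; R = 5.


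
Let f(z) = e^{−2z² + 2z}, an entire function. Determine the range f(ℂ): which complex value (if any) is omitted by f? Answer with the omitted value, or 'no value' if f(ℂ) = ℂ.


Little Picard bounds the complement of f(ℂ) to at most one point.
The exponent g(z) = −2z² + 2z is a nonconstant polynomial, hence surjective onto ℂ. So e^{g(z)} takes every value in {e^w : w ∈ ℂ} = ℂ ∖ {0}. Adding 0 shifts the range to ℂ ∖ {0}. f omits exactly 0.

Omitted value: 0.


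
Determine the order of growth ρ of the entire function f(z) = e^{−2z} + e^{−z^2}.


Each summand is entire of order 1 and 2 respectively (as in the single-exponential case). The order of a sum is at most the max of the orders, so ρ ≤ 2. For the lower bound: on |z|=r choose arg z so that -1z^2 is real positive; then |e^{-1z^2}| = e^{1r^2} while |e^{-2z}| ≤ e^{2r^1} = o(e^{1r^2}). So |f| ≥ e^{1r^2}(1 − o(1)) and ρ ≥ 2. Hence ρ = max(1, 2) = 2.
Therefore ρ = 2.

Order ρ = 2.


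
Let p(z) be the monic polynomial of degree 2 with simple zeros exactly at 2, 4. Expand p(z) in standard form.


The polynomial is p(z) = ∏_{α ∈ S} (z − α), where S = {2, 4}.
Expanding the product yields: p(z) = z^2 -6·z + 8.
The resulting polynomial has degree 2 and real coefficients as required.

p(z) = z^2 -6·z + 8.


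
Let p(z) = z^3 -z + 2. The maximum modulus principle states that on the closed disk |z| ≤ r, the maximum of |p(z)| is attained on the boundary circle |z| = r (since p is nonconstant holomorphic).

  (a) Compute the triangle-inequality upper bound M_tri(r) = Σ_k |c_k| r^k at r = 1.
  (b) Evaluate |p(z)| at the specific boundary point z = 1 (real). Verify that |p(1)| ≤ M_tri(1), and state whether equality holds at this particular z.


Coefficients: c_0 = 2, c_1 = -1, c_2 = 0, c_3 = 1. Radius r = 1.
Part (a). Triangle bound: M_tri(r) = Σ_k |c_k| r^k
  = |2|·1^0 + |-1|·1^1 + |0|·1^2 + |1|·1^3
  = 2 + 1 + 0 + 1 = 4.
This bounds M(r) := max_{|z|=r} |p(z)| from above; equality holds iff all terms c_k z^k can be made to align in phase at a single z on |z|=r.
Part (b). At z = 1 (real, on the circle |z| = r):
  p(1) = (2)·1^0 + (-1)·1^1 + (0)·1^2 + (1)·1^3 = 2.
  |p(1)| = 2.
Check: |p(1)| = 2 ≤ 4 = M_tri(1). ✓ Equality does not hold at z = 1 (the coefficients have mixed signs, so the terms do not all align in phase there).

M_tri(1) = 4; |p(1)| = 2; equality at z=1: no.


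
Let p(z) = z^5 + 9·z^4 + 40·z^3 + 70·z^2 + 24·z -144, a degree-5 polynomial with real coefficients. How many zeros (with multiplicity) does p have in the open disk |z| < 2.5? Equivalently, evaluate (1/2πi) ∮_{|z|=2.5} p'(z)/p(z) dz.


The zeros of p are: (-2 + 2i), (-2 - 2i), (-3 + 3i), (-3 - 3i), 1.
Their magnitudes are: 2.828, 2.828, 4.243, 4.243, 1.
Zeros with |z| < R = 2.5: 1.
Count = 1.
By the argument principle, (1/2πi) ∮_{|z|=R} p'(z)/p(z) dz equals exactly this count.

Number of zeros inside |z| < 2.5: 1.


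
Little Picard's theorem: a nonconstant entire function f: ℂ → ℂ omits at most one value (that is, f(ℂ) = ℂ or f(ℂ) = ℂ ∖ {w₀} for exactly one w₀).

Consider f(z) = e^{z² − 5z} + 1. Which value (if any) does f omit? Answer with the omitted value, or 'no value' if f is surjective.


Little Picard bounds the complement of f(ℂ) to at most one point.
The exponent g(z) = z² − 5z is a nonconstant polynomial, hence surjective onto ℂ. So e^{g(z)} takes every value in {e^w : w ∈ ℂ} = ℂ ∖ {0}. Adding 1 shifts the range to ℂ ∖ {1}. f omits exactly 1.

Omitted value: 1.


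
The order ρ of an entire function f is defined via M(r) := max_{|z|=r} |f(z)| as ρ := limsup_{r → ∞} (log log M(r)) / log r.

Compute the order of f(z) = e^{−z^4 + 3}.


|e^{−z^4 + 3}| = e^{Re(-1·z^4) + 3} ≤ e^{1|z|^4 + 3} = e^{1r^4 + 3} on |z| = r, so ρ ≤ 4. Choosing z on |z|=r so that -1·z^4 is real positive (always possible by picking arg z appropriately) gives |f(z)| = e^{1r^4 + 3}, matching the bound. The additive constant 3 does not affect log log M(r) ~ 4·log r. Hence ρ = 4.
Therefore ρ = 4.

Order ρ = 4.


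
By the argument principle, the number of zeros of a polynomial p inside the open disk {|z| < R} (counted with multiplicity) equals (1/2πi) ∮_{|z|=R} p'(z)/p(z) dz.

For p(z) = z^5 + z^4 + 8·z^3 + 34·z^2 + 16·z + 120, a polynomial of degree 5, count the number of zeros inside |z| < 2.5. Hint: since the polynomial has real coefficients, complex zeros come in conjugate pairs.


The zeros of p are: (0 + 2i), (0 - 2i), -3, (1 + 3i), (1 - 3i).
Their magnitudes are: 2, 2, 3, 3.162, 3.162.
Zeros with |z| < R = 2.5: (0 + 2i), (0 - 2i).
Count = 2.
By the argument principle, (1/2πi) ∮_{|z|=R} p'(z)/p(z) dz equals exactly this count.

Number of zeros inside |z| < 2.5: 2.


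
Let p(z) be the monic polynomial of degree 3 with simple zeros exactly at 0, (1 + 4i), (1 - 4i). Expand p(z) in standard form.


The polynomial is p(z) = ∏_{α ∈ S} (z − α), where S = {0, (1 + 4i), (1 - 4i)}.
Expanding the product yields: p(z) = z^3 -2·z^2 + 17·z.
Note conjugate pairs combine to real quadratics: (z − (1+4i))(z − (1−4i)) = z² − 2z + 17.
The resulting polynomial has degree 3 and real coefficients as required.

p(z) = z^3 -2·z^2 + 17·z.


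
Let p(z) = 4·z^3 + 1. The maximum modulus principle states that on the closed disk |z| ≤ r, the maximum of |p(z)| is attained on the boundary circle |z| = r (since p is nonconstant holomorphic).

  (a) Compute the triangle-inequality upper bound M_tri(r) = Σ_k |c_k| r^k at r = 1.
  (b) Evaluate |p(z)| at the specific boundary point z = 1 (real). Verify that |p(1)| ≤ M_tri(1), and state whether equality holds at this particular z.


Coefficients: c_0 = 1, c_1 = 0, c_2 = 0, c_3 = 4. Radius r = 1.
Part (a). Triangle bound: M_tri(r) = Σ_k |c_k| r^k
  = |1|·1^0 + |0|·1^1 + |0|·1^2 + |4|·1^3
  = 1 + 0 + 0 + 4 = 5.
This bounds M(r) := max_{|z|=r} |p(z)| from above; equality holds iff all terms c_k z^k can be made to align in phase at a single z on |z|=r.
Part (b). At z = 1 (real, on the circle |z| = r):
  p(1) = (1)·1^0 + (0)·1^1 + (0)·1^2 + (4)·1^3 = 5.
  |p(1)| = 5.
Since all nonzero coefficients share the same sign, |p(1)| = 5 = M_tri(1); the triangle bound is attained at z = 1, so in fact M(r) = 5.

M_tri(1) = 5; |p(1)| = 5; equality at z=1: yes.


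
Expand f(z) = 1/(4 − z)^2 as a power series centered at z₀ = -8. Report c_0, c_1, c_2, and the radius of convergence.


Let w = z − z₀, so z = z₀ + w.
Then 4 − z = 4 − (z₀ + w) = (4 − z₀) − w = 12 − w.
f(z) = 1/(12 − w)^2 = (1/(12)^2) · (1 − w/(12))^{−2}.
By the binomial series (1−u)^{−2} = Σ_{n≥0} C(n+1, 1) u^n for |u|<1, with u = w/(12):
  c_n = C(n+1, 1) / (12)^(n+2).
  c_0 = 1/(12)^2 = 1/144.
  c_1 = 2/(12)^3 = 1/864.
  c_2 = 3/(12)^4 = 1/6912.
The series is valid for |w/d| < 1, i.e. |z − z₀| < |d|.
Radius of convergence: R = |4 − z₀| = |12| = 12 (distance from z₀ to the singularity z = 4).

c_0 = 1/144, c_1 = 1/864, c_2 = 1/6912; R = 12.


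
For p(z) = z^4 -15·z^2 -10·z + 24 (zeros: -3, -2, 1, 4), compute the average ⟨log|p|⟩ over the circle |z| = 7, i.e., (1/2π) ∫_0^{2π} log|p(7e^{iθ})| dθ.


Zeros: -3, -2, 1, 4; r = 7.
Inside |z| < r: -3, -2, 1, 4. Outside (|z| ≥ r): ∅.
p(0) = 24, so log|p(0)| = log(24) = 3.1781.
Apply Jensen: I(r) = log|p(0)| + Σ_k log(r/|z_k|), summed over zeros inside |z| < r.
  log(r/|z_k|) for z_k = -3: log(7/3) = 0.8473
  log(r/|z_k|) for z_k = -2: log(7/2) = 1.2528
  log(r/|z_k|) for z_k = 1: log(7/1) = 1.9459
  log(r/|z_k|) for z_k = 4: log(7/4) = 0.5596
Sum over inside zeros: 4.6056.
I(r) = log|p(0)| + (inside sum) = 3.1781 + 4.6056 = 7.7836.
Closed form (all zeros inside, monic): I(r) = n·log(r) = 4·log(7) = 7.7836. ✓

I(r) ≈ 7.7836.


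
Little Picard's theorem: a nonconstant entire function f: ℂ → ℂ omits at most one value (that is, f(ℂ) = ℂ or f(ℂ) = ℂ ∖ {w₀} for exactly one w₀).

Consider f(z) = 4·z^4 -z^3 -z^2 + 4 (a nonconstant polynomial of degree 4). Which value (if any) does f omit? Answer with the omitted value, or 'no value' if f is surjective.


Little Picard bounds the complement of f(ℂ) to at most one point.
For every w ∈ ℂ, the equation p(z) − w = 0 is a nonconstant polynomial in z and hence has at least one root by the fundamental theorem of algebra. So p is surjective onto ℂ, omitting no value.

Omitted value: no value.


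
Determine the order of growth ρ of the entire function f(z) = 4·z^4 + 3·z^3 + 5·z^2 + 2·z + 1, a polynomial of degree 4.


|f(z)| ≤ Σ|c_k|·r^k = O(r^4) as r → ∞. Polynomial growth is O(e^{r^ε}) for every ε > 0 (since r^4/e^{r^ε} → 0), so ρ ≤ ε for all ε > 0, i.e. ρ = 0. Every nonconstant polynomial has order 0.
Therefore ρ = 0.

Order ρ = 0.


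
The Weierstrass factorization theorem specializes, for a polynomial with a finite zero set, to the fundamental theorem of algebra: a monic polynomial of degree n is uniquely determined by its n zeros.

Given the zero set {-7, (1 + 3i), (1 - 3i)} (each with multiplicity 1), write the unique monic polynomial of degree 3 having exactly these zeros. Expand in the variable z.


The polynomial is p(z) = ∏_{α ∈ S} (z − α), where S = {-7, (1 + 3i), (1 - 3i)}.
Expanding the product yields: p(z) = z^3 + 5·z^2 -4·z + 70.
Note conjugate pairs combine to real quadratics: (z − (1+3i))(z − (1−3i)) = z² − 2z + 10.
The resulting polynomial has degree 3 and real coefficients as required.

p(z) = z^3 + 5·z^2 -4·z + 70.


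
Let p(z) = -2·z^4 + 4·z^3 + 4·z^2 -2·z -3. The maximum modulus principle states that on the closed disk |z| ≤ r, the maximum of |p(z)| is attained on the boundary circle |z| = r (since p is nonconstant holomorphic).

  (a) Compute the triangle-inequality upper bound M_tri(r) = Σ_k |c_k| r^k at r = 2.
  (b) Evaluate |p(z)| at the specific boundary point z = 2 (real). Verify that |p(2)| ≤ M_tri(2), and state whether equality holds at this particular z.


Coefficients: c_0 = -3, c_1 = -2, c_2 = 4, c_3 = 4, c_4 = -2. Radius r = 2.
Part (a). Triangle bound: M_tri(r) = Σ_k |c_k| r^k
  = |-3|·2^0 + |-2|·2^1 + |4|·2^2 + |4|·2^3 + |-2|·2^4
  = 3 + 4 + 16 + 32 + 32 = 87.
This bounds M(r) := max_{|z|=r} |p(z)| from above; equality holds iff all terms c_k z^k can be made to align in phase at a single z on |z|=r.
Part (b). At z = 2 (real, on the circle |z| = r):
  p(2) = (-3)·2^0 + (-2)·2^1 + (4)·2^2 + (4)·2^3 + (-2)·2^4 = 9.
  |p(2)| = 9.
Check: |p(2)| = 9 ≤ 87 = M_tri(2). ✓ Equality does not hold at z = 2 (the coefficients have mixed signs, so the terms do not all align in phase there).

M_tri(2) = 87; |p(2)| = 9; equality at z=2: no.


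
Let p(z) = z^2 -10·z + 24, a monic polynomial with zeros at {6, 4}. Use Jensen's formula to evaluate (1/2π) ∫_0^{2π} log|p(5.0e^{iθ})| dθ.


Zeros: 4, 6; r = 5.0.
Inside |z| < r: 4. Outside (|z| ≥ r): 6.
p(0) = 24, so log|p(0)| = log(24) = 3.1781.
Apply Jensen: I(r) = log|p(0)| + Σ_k log(r/|z_k|), summed over zeros inside |z| < r.
  log(r/|z_k|) for z_k = 4: log(5.0/4) = 0.2231
  Outside zeros (6) contribute nothing to the Jensen sum.
Sum over inside zeros: 0.2231.
I(r) = log|p(0)| + (inside sum) = 3.1781 + 0.2231 = 3.4012.
Note: since some zeros are outside |z| ≤ r, the simplified n·log(r) form does NOT apply — only the inside zeros contribute.

I(r) ≈ 3.4012.


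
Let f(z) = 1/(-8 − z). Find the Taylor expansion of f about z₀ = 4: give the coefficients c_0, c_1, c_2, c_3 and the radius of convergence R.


Let w = z − z₀, so z = z₀ + w.
Then -8 − z = -8 − (z₀ + w) = (-8 − z₀) − w = -12 − w.
f(z) = 1/(-12 − w) = (1/(-12)) · 1/(1 − w/(-12)) = Σ_{n≥0} w^n / (-12)^(n+1).
So c_n = 1/(-12)^(n+1):
  c_0 = 1/(-12)^1 = -1/12.
  c_1 = 1/(-12)^2 = 1/144.
  c_2 = 1/(-12)^3 = -1/1728.
  c_3 = 1/(-12)^4 = 1/20736.
The series is valid for |w/d| < 1, i.e. |z − z₀| < |d|.
Radius of convergence: R = |-8 − z₀| = |-12| = 12 (distance from z₀ to the singularity z = -8).

c_0 = -1/12, c_1 = 1/144, c_2 = -1/1728, c_3 = 1/20736; R = 12.


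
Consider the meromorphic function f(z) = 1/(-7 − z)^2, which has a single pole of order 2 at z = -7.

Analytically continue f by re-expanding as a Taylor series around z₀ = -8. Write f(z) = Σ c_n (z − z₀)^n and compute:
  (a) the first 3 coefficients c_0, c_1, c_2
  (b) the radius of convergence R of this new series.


Let w = z − z₀, so z = z₀ + w.
Then -7 − z = -7 − (z₀ + w) = (-7 − z₀) − w = 1 − w.
f(z) = 1/(1 − w)^2 = (1/(1)^2) · (1 − w/(1))^{−2}.
By the binomial series (1−u)^{−2} = Σ_{n≥0} C(n+1, 1) u^n for |u|<1, with u = w/(1):
  c_n = C(n+1, 1) / (1)^(n+2).
  c_0 = 1/(1)^2 = 1.
  c_1 = 2/(1)^3 = 2.
  c_2 = 3/(1)^4 = 3.
The series is valid for |w/d| < 1, i.e. |z − z₀| < |d|.
Radius of convergence: R = |-7 − z₀| = |1| = 1 (distance from z₀ to the singularity z = -7).

c_0 = 1, c_1 = 2, c_2 = 3; R = 1.


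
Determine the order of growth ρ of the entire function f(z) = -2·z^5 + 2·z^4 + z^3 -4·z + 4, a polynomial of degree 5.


|f(z)| ≤ Σ|c_k|·r^k = O(r^5) as r → ∞. Polynomial growth is O(e^{r^ε}) for every ε > 0 (since r^5/e^{r^ε} → 0), so ρ ≤ ε for all ε > 0, i.e. ρ = 0. Every nonconstant polynomial has order 0.
Therefore ρ = 0.

Order ρ = 0.


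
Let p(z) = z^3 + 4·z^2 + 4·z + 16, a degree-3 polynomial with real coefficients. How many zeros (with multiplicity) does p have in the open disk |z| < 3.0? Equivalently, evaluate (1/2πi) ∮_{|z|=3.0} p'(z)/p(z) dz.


The zeros of p are: -4, (0 + 2i), (0 - 2i).
Their magnitudes are: 4, 2, 2.
Zeros with |z| < R = 3.0: (0 + 2i), (0 - 2i).
Count = 2.
By the argument principle, (1/2πi) ∮_{|z|=R} p'(z)/p(z) dz equals exactly this count.

Number of zeros inside |z| < 3.0: 2.


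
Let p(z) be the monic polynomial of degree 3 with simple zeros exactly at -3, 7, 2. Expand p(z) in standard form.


The polynomial is p(z) = ∏_{α ∈ S} (z − α), where S = {-3, 7, 2}.
Expanding the product yields: p(z) = z^3 -6·z^2 -13·z + 42.
The resulting polynomial has degree 3 and real coefficients as required.

p(z) = z^3 -6·z^2 -13·z + 42.


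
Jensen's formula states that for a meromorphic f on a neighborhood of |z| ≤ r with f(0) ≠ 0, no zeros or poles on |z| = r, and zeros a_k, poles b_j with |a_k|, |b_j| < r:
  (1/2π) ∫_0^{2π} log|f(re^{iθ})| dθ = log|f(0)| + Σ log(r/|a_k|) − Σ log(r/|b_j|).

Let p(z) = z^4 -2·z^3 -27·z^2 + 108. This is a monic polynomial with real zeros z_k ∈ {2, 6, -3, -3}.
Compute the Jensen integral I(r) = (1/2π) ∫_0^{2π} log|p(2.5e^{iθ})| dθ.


Zeros: -3, -3, 2, 6; r = 2.5.
Inside |z| < r: 2. Outside (|z| ≥ r): -3, -3, 6.
p(0) = 108, so log|p(0)| = log(108) = 4.6821.
Apply Jensen: I(r) = log|p(0)| + Σ_k log(r/|z_k|), summed over zeros inside |z| < r.
  log(r/|z_k|) for z_k = 2: log(2.5/2) = 0.2231
  Outside zeros (-3, -3, 6) contribute nothing to the Jensen sum.
Sum over inside zeros: 0.2231.
I(r) = log|p(0)| + (inside sum) = 4.6821 + 0.2231 = 4.9053.
Note: since some zeros are outside |z| ≤ r, the simplified n·log(r) form does NOT apply — only the inside zeros contribute.

I(r) ≈ 4.9053.


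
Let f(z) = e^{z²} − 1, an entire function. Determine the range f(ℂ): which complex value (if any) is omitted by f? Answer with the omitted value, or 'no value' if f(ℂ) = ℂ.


Little Picard bounds the complement of f(ℂ) to at most one point.
The exponent g(z) = z² is a nonconstant polynomial, hence surjective onto ℂ. So e^{g(z)} takes every value in {e^w : w ∈ ℂ} = ℂ ∖ {0}. Adding -1 shifts the range to ℂ ∖ {-1}. f omits exactly -1.

Omitted value: -1.


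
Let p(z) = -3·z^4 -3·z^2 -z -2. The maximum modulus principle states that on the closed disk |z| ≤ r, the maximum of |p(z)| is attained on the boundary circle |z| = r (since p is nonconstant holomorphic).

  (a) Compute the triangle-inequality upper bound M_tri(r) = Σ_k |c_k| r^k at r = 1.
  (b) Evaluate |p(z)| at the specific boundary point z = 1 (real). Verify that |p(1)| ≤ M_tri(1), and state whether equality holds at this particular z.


Coefficients: c_0 = -2, c_1 = -1, c_2 = -3, c_3 = 0, c_4 = -3. Radius r = 1.
Part (a). Triangle bound: M_tri(r) = Σ_k |c_k| r^k
  = |-2|·1^0 + |-1|·1^1 + |-3|·1^2 + |0|·1^3 + |-3|·1^4
  = 2 + 1 + 3 + 0 + 3 = 9.
This bounds M(r) := max_{|z|=r} |p(z)| from above; equality holds iff all terms c_k z^k can be made to align in phase at a single z on |z|=r.
Part (b). At z = 1 (real, on the circle |z| = r):
  p(1) = (-2)·1^0 + (-1)·1^1 + (-3)·1^2 + (0)·1^3 + (-3)·1^4 = -9.
  |p(1)| = 9.
Since all nonzero coefficients share the same sign, |p(1)| = 9 = M_tri(1); the triangle bound is attained at z = 1, so in fact M(r) = 9.

M_tri(1) = 9; |p(1)| = 9; equality at z=1: yes.


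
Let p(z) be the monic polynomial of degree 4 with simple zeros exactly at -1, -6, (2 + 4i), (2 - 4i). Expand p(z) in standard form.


The polynomial is p(z) = ∏_{α ∈ S} (z − α), where S = {-1, -6, (2 + 4i), (2 - 4i)}.
Expanding the product yields: p(z) = z^4 + 3·z^3 -2·z^2 + 116·z + 120.
Note conjugate pairs combine to real quadratics: (z − (2+4i))(z − (2−4i)) = z² − 4z + 20.
The resulting polynomial has degree 4 and real coefficients as required.

p(z) = z^4 + 3·z^3 -2·z^2 + 116·z + 120.


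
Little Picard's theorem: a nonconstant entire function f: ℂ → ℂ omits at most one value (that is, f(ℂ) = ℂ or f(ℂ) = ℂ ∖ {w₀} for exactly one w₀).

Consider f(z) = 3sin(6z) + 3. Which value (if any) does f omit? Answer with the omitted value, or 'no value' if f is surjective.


Little Picard bounds the complement of f(ℂ) to at most one point.
sin is entire and surjective onto ℂ: for every w ∈ ℂ, sin(ζ) = w has a solution ζ ∈ ℂ (e.g., via the complex inverse arcsin). With ζ = 6z this gives z = ζ/(6). Then 3·sin(6z) takes every value in 3·ℂ = ℂ, and adding 3 is a bijection of ℂ. So f is surjective and omits no value. (Note: only on the real line is sin bounded by [−1, 1].)

Omitted value: no value.


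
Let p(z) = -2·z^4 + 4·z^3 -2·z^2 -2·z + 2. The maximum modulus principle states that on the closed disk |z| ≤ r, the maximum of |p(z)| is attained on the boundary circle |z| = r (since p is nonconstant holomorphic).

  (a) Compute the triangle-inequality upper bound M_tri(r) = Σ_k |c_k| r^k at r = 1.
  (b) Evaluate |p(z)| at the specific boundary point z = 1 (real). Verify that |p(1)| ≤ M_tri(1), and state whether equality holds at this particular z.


Coefficients: c_0 = 2, c_1 = -2, c_2 = -2, c_3 = 4, c_4 = -2. Radius r = 1.
Part (a). Triangle bound: M_tri(r) = Σ_k |c_k| r^k
  = |2|·1^0 + |-2|·1^1 + |-2|·1^2 + |4|·1^3 + |-2|·1^4
  = 2 + 2 + 2 + 4 + 2 = 12.
This bounds M(r) := max_{|z|=r} |p(z)| from above; equality holds iff all terms c_k z^k can be made to align in phase at a single z on |z|=r.
Part (b). At z = 1 (real, on the circle |z| = r):
  p(1) = (2)·1^0 + (-2)·1^1 + (-2)·1^2 + (4)·1^3 + (-2)·1^4 = 0.
  |p(1)| = 0.
Check: |p(1)| = 0 ≤ 12 = M_tri(1). ✓ Equality does not hold at z = 1 (the coefficients have mixed signs, so the terms do not all align in phase there).

M_tri(1) = 12; |p(1)| = 0; equality at z=1: no.


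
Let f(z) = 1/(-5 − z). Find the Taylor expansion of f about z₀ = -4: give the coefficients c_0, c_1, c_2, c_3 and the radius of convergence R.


Let w = z − z₀, so z = z₀ + w.
Then -5 − z = -5 − (z₀ + w) = (-5 − z₀) − w = -1 − w.
f(z) = 1/(-1 − w) = (1/(-1)) · 1/(1 − w/(-1)) = Σ_{n≥0} w^n / (-1)^(n+1).
So c_n = 1/(-1)^(n+1):
  c_0 = 1/(-1)^1 = -1.
  c_1 = 1/(-1)^2 = 1.
  c_2 = 1/(-1)^3 = -1.
  c_3 = 1/(-1)^4 = 1.
The series is valid for |w/d| < 1, i.e. |z − z₀| < |d|.
Radius of convergence: R = |-5 − z₀| = |-1| = 1 (distance from z₀ to the singularity z = -5).

c_0 = -1, c_1 = 1, c_2 = -1, c_3 = 1; R = 1.


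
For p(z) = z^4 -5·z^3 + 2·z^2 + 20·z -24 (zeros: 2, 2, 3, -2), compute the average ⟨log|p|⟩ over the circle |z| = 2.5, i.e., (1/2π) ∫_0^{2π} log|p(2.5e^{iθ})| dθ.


Zeros: -2, 2, 2, 3; r = 2.5.
Inside |z| < r: -2, 2, 2. Outside (|z| ≥ r): 3.
p(0) = -24, so log|p(0)| = log(24) = 3.1781.
Apply Jensen: I(r) = log|p(0)| + Σ_k log(r/|z_k|), summed over zeros inside |z| < r.
  log(r/|z_k|) for z_k = 2: log(2.5/2) = 0.2231
  log(r/|z_k|) for z_k = 2: log(2.5/2) = 0.2231
  log(r/|z_k|) for z_k = -2: log(2.5/2) = 0.2231
  Outside zeros (3) contribute nothing to the Jensen sum.
Sum over inside zeros: 0.6694.
I(r) = log|p(0)| + (inside sum) = 3.1781 + 0.6694 = 3.8475.
Note: since some zeros are outside |z| ≤ r, the simplified n·log(r) form does NOT apply — only the inside zeros contribute.

I(r) ≈ 3.8475.


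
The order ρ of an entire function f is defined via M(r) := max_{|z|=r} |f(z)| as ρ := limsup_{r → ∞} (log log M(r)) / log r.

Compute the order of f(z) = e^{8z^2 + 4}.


|e^{8z^2 + 4}| = e^{Re(8·z^2) + 4} ≤ e^{8|z|^2 + 4} = e^{8r^2 + 4} on |z| = r, so ρ ≤ 2. Choosing z on |z|=r so that 8·z^2 is real positive (always possible by picking arg z appropriately) gives |f(z)| = e^{8r^2 + 4}, matching the bound. The additive constant 4 does not affect log log M(r) ~ 2·log r. Hence ρ = 2.
Therefore ρ = 2.

Order ρ = 2.


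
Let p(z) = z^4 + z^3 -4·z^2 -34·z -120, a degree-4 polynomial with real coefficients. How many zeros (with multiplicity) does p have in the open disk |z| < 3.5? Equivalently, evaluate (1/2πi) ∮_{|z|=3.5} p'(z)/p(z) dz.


The zeros of p are: 4, -3, (-1 + 3i), (-1 - 3i).
Their magnitudes are: 4, 3, 3.162, 3.162.
Zeros with |z| < R = 3.5: -3, (-1 + 3i), (-1 - 3i).
Count = 3.
By the argument principle, (1/2πi) ∮_{|z|=R} p'(z)/p(z) dz equals exactly this count.

Number of zeros inside |z| < 3.5: 3.


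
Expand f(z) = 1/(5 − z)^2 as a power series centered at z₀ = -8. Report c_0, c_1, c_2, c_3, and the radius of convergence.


Let w = z − z₀, so z = z₀ + w.
Then 5 − z = 5 − (z₀ + w) = (5 − z₀) − w = 13 − w.
f(z) = 1/(13 − w)^2 = (1/(13)^2) · (1 − w/(13))^{−2}.
By the binomial series (1−u)^{−2} = Σ_{n≥0} C(n+1, 1) u^n for |u|<1, with u = w/(13):
  c_n = C(n+1, 1) / (13)^(n+2).
  c_0 = 1/(13)^2 = 1/169.
  c_1 = 2/(13)^3 = 2/2197.
  c_2 = 3/(13)^4 = 3/28561.
  c_3 = 4/(13)^5 = 4/371293.
The series is valid for |w/d| < 1, i.e. |z − z₀| < |d|.
Radius of convergence: R = |5 − z₀| = |13| = 13 (distance from z₀ to the singularity z = 5).

c_0 = 1/169, c_1 = 2/2197, c_2 = 3/28561, c_3 = 4/371293; R = 13.


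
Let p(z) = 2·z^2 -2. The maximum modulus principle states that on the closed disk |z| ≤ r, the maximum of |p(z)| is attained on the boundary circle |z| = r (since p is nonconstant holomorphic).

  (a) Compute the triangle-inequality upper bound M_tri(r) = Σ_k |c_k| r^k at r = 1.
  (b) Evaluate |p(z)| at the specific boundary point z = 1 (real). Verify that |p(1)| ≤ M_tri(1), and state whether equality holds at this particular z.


Coefficients: c_0 = -2, c_1 = 0, c_2 = 2. Radius r = 1.
Part (a). Triangle bound: M_tri(r) = Σ_k |c_k| r^k
  = |-2|·1^0 + |0|·1^1 + |2|·1^2
  = 2 + 0 + 2 = 4.
This bounds M(r) := max_{|z|=r} |p(z)| from above; equality holds iff all terms c_k z^k can be made to align in phase at a single z on |z|=r.
Part (b). At z = 1 (real, on the circle |z| = r):
  p(1) = (-2)·1^0 + (0)·1^1 + (2)·1^2 = 0.
  |p(1)| = 0.
Check: |p(1)| = 0 ≤ 4 = M_tri(1). ✓ Equality does not hold at z = 1 (the coefficients have mixed signs, so the terms do not all align in phase there).

M_tri(1) = 4; |p(1)| = 0; equality at z=1: no.


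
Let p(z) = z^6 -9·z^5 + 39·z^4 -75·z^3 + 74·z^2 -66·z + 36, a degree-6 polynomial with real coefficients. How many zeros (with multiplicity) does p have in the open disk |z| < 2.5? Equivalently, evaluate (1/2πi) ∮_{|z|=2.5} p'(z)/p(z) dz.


The zeros of p are: (0 + 1i), (0 - 1i), (3 + 3i), (3 - 3i), 2, 1.
Their magnitudes are: 1, 1, 4.243, 4.243, 2, 1.
Zeros with |z| < R = 2.5: (0 + 1i), (0 - 1i), 2, 1.
Count = 4.
By the argument principle, (1/2πi) ∮_{|z|=R} p'(z)/p(z) dz equals exactly this count.

Number of zeros inside |z| < 2.5: 4.


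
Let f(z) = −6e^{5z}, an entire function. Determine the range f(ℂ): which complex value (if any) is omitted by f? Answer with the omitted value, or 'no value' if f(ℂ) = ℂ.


Little Picard bounds the complement of f(ℂ) to at most one point.
e^{5z} is never zero on ℂ, so -6·e^{5z} takes every value in ℂ ∖ {0}. Adding 0 shifts the range to ℂ ∖ {0}. Thus f omits exactly the value 0.

Omitted value: 0.


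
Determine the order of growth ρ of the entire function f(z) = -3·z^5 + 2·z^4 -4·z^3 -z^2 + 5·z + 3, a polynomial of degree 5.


|f(z)| ≤ Σ|c_k|·r^k = O(r^5) as r → ∞. Polynomial growth is O(e^{r^ε}) for every ε > 0 (since r^5/e^{r^ε} → 0), so ρ ≤ ε for all ε > 0, i.e. ρ = 0. Every nonconstant polynomial has order 0.
Therefore ρ = 0.

Order ρ = 0.


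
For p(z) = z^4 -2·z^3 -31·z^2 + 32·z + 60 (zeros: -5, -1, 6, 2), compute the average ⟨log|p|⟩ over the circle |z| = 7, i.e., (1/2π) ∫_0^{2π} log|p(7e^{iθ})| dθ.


Zeros: -5, -1, 2, 6; r = 7.
Inside |z| < r: -5, -1, 2, 6. Outside (|z| ≥ r): ∅.
p(0) = 60, so log|p(0)| = log(60) = 4.0943.
Apply Jensen: I(r) = log|p(0)| + Σ_k log(r/|z_k|), summed over zeros inside |z| < r.
  log(r/|z_k|) for z_k = -5: log(7/5) = 0.3365
  log(r/|z_k|) for z_k = -1: log(7/1) = 1.9459
  log(r/|z_k|) for z_k = 6: log(7/6) = 0.1542
  log(r/|z_k|) for z_k = 2: log(7/2) = 1.2528
Sum over inside zeros: 3.6893.
I(r) = log|p(0)| + (inside sum) = 4.0943 + 3.6893 = 7.7836.
Closed form (all zeros inside, monic): I(r) = n·log(r) = 4·log(7) = 7.7836. ✓

I(r) ≈ 7.7836.


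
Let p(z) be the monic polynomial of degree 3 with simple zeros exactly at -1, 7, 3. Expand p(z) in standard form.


The polynomial is p(z) = ∏_{α ∈ S} (z − α), where S = {-1, 7, 3}.
Expanding the product yields: p(z) = z^3 -9·z^2 + 11·z + 21.
The resulting polynomial has degree 3 and real coefficients as required.

p(z) = z^3 -9·z^2 + 11·z + 21.


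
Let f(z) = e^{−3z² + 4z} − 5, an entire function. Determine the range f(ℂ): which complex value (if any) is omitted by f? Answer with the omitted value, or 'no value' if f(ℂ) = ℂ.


Little Picard bounds the complement of f(ℂ) to at most one point.
The exponent g(z) = −3z² + 4z is a nonconstant polynomial, hence surjective onto ℂ. So e^{g(z)} takes every value in {e^w : w ∈ ℂ} = ℂ ∖ {0}. Adding -5 shifts the range to ℂ ∖ {-5}. f omits exactly -5.

Omitted value: -5.


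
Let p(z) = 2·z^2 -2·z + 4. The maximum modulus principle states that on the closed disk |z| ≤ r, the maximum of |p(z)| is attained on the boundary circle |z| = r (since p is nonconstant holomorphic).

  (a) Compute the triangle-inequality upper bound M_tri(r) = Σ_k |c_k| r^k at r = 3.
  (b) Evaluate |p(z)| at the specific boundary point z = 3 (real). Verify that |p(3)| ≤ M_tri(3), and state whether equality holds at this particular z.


Coefficients: c_0 = 4, c_1 = -2, c_2 = 2. Radius r = 3.
Part (a). Triangle bound: M_tri(r) = Σ_k |c_k| r^k
  = |4|·3^0 + |-2|·3^1 + |2|·3^2
  = 4 + 6 + 18 = 28.
This bounds M(r) := max_{|z|=r} |p(z)| from above; equality holds iff all terms c_k z^k can be made to align in phase at a single z on |z|=r.
Part (b). At z = 3 (real, on the circle |z| = r):
  p(3) = (4)·3^0 + (-2)·3^1 + (2)·3^2 = 16.
  |p(3)| = 16.
Check: |p(3)| = 16 ≤ 28 = M_tri(3). ✓ Equality does not hold at z = 3 (the coefficients have mixed signs, so the terms do not all align in phase there).

M_tri(3) = 28; |p(3)| = 16; equality at z=3: no.
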